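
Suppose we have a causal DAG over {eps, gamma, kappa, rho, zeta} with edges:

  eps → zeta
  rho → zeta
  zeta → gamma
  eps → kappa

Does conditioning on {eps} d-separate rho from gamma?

No — rho and gamma are not d-separated given {eps}.

The only undirected path from rho to gamma is:
  1. rho → zeta → gamma — zeta:chain[open] ⇒ active
At least one path is unblocked, so d-separation fails.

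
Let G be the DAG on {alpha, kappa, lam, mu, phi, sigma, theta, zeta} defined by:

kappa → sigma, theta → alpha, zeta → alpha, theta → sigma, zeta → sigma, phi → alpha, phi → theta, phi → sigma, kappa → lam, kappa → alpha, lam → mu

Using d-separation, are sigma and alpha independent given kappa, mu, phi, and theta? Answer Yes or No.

Enumerating the 6 paths from sigma to alpha and testing each for blocking by {kappa, mu, phi, theta}:
  1. sigma ← kappa → alpha — kappa:fork[blocks] ⇒ blocked
  2. sigma ← zeta → alpha — zeta:fork[open] ⇒ active
  3. sigma ← theta ← phi → alpha — theta:chain[blocks]; phi:fork[blocks] ⇒ blocked
  4. sigma ← theta → alpha — theta:fork[blocks] ⇒ blocked
  5. sigma ← phi → theta → alpha — phi:fork[blocks]; theta:chain[blocks] ⇒ blocked
  6. sigma ← phi → alpha — phi:fork[blocks] ⇒ blocked
Since the path sigma ← zeta → alpha is active, sigma and alpha are not d-separated given {kappa, mu, phi, theta}.

No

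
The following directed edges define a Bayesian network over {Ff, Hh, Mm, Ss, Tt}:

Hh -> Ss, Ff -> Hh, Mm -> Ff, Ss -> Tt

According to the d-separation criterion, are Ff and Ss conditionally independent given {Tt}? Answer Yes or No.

No

There is one path between Ff and Ss:
Path 1: Ff → Hh → Ss
  Hh is a chain and Hh is not conditioned on — no node blocks this path, so it is active.
Since the path Ff → Hh → Ss is active, Ff and Ss are not d-separated given {Tt}.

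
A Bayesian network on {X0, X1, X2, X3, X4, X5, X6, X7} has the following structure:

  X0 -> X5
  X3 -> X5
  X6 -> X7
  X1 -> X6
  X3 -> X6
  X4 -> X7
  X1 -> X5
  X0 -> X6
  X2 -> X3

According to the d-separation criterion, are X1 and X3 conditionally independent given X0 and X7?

We examine all 4 paths between X1 and X3:
Path 1: X1 → X5 ← X0 → X6 ← X3
  X5 is a collider here and neither X5 nor any of its descendants is conditioned on, so the collider stays closed — the path is blocked at X5.
Path 2: X1 → X5 ← X3
  X5 is a collider here and neither X5 nor any of its descendants is conditioned on, so the collider stays closed — the path is blocked at X5.
Path 3: X1 → X6 ← X0 → X5 ← X3
  X0 is a fork here and X0 is conditioned on, so the path is blocked at X0.
Path 4: X1 → X6 ← X3
  X6 is a collider and its descendant X7 is conditioned on, which opens it — no node blocks this path, so it is active.
Because an active path exists, X1 and X3 are not d-separated.

No — X1 and X3 are not d-separated given {X0, X7}.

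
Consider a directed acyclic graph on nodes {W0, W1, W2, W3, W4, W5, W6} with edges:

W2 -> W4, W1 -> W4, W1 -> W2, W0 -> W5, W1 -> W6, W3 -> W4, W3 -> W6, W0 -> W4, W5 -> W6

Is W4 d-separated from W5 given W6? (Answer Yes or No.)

No

There are 4 undirected paths between W4 and W5; checking each against the conditioning set {W6}:
  1. W4 ← W0 → W5 — W0:fork[open] ⇒ active
  2. W4 ← W1 → W6 ← W5 — W1:fork[open]; W6:collider[open] ⇒ active
  3. W4 ← W3 → W6 ← W5 — W3:fork[open]; W6:collider[open] ⇒ active
  4. W4 ← W2 ← W1 → W6 ← W5 — W2:chain[open]; W1:fork[open]; W6:collider[open] ⇒ active
At least one path is unblocked, so d-separation fails.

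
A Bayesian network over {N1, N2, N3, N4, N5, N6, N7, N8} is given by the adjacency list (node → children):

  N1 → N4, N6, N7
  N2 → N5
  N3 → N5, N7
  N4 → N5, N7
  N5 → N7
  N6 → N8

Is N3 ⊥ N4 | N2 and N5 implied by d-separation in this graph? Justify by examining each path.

No — N3 and N4 are not d-separated given {N2, N5}.

We examine all 6 paths between N3 and N4:
  1. N3 → N5 → N7 ← N4 — N5:chain[blocks]; N7:collider[blocks] ⇒ blocked
  2. N3 → N5 → N7 ← N1 → N4 — N5:chain[blocks]; N7:collider[blocks]; N1:fork[open] ⇒ blocked
  3. N3 → N5 ← N4 — N5:collider[open] ⇒ active
  4. N3 → N7 ← N5 ← N4 — N7:collider[blocks]; N5:chain[blocks] ⇒ blocked
  5. N3 → N7 ← N4 — N7:collider[blocks] ⇒ blocked
  6. N3 → N7 ← N1 → N4 — N7:collider[blocks]; N1:fork[open] ⇒ blocked
Since the path N3 → N5 ← N4 is active, N3 and N4 are not d-separated given {N2, N5}.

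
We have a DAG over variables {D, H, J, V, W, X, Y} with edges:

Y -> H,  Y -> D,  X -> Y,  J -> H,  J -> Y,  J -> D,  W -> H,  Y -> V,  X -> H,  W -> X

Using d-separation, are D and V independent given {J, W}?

5 paths connect D and V; each must be blocked for d-separation to hold:
Path 1: D ← J → H ← X → Y → V
  J is a fork here and J is conditioned on, so the path is blocked at J.
Path 2: D ← J → H ← W → X → Y → V
  J is a fork here and J is conditioned on, so the path is blocked at J.
Path 3: D ← J → H ← Y → V
  J is a fork here and J is conditioned on, so the path is blocked at J.
Path 4: D ← J → Y → V
  J is a fork here and J is conditioned on, so the path is blocked at J.
Path 5: D ← Y → V
  Y is a fork and Y is not conditioned on — no node blocks this path, so it is active.
Because an active path exists, D and V are not d-separated.

No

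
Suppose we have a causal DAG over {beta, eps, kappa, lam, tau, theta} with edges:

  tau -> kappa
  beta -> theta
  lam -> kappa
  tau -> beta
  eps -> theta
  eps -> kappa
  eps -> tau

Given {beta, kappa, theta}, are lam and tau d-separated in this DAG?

No

We examine all 3 paths between lam and tau:
  1. lam → kappa ← eps → theta ← beta ← tau — kappa:collider[open]; eps:fork[open]; theta:collider[open]; beta:chain[blocks] ⇒ blocked
  2. lam → kappa ← eps → tau — kappa:collider[open]; eps:fork[open] ⇒ active
  3. lam → kappa ← tau — kappa:collider[open] ⇒ active
Since the path lam → kappa ← eps → tau is active, lam and tau are not d-separated given {beta, kappa, theta}.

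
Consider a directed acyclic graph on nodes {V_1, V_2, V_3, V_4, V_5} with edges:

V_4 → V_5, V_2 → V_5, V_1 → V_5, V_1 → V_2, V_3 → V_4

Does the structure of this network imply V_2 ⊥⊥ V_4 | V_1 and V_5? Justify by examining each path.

We examine all 2 paths between V_2 and V_4:
  1. V_2 ← V_1 → V_5 ← V_4 — V_1:fork[blocks]; V_5:collider[open] ⇒ blocked
  2. V_2 → V_5 ← V_4 — V_5:collider[open] ⇒ active
At least one path is unblocked, so d-separation fails.

No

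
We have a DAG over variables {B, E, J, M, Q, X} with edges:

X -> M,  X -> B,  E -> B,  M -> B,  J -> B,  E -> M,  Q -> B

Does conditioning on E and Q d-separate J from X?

There are 3 undirected paths between J and X; checking each against the conditioning set {E, Q}:
Path 1: J → B ← X
  B is a collider here and neither B nor any of its descendants is conditioned on, so the collider stays closed — the path is blocked at B.
Path 2: J → B ← E → M ← X
  B is a collider here and neither B nor any of its descendants is conditioned on, so the collider stays closed — the path is blocked at B.
Path 3: J → B ← M ← X
  B is a collider here and neither B nor any of its descendants is conditioned on, so the collider stays closed — the path is blocked at B.
Every path is blocked, so J and X are d-separated given {E, Q}.

Yes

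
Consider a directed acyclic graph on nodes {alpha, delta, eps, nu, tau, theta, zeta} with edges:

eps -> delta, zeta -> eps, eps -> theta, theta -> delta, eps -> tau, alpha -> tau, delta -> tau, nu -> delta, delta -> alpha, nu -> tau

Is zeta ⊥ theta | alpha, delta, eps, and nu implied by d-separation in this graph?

Enumerating the 5 paths from zeta to theta and testing each for blocking by {alpha, delta, eps, nu}:
Path 1: zeta → eps → delta ← theta
  eps is a chain here and eps is conditioned on, so the path is blocked at eps.
Path 2: zeta → eps → tau ← delta ← theta
  eps is a chain here and eps is conditioned on, so the path is blocked at eps.
Path 3: zeta → eps → tau ← nu → delta ← theta
  eps is a chain here and eps is conditioned on, so the path is blocked at eps.
Path 4: zeta → eps → tau ← alpha ← delta ← theta
  eps is a chain here and eps is conditioned on, so the path is blocked at eps.
Path 5: zeta → eps → theta
  eps is a chain here and eps is conditioned on, so the path is blocked at eps.
Every path is blocked, so zeta and theta are d-separated given {alpha, delta, eps, nu}.

Yes — zeta and theta are d-separated given {alpha, delta, eps, nu}.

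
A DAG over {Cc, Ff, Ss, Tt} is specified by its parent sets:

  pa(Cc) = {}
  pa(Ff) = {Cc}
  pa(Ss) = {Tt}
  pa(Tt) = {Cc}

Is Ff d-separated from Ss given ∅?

Only one path connects Ff and Ss:
  1. Ff ← Cc → Tt → Ss — Cc:fork[open]; Tt:chain[open] ⇒ active
Since the path Ff ← Cc → Tt → Ss is active, Ff and Ss are not d-separated given ∅.

No — Ff and Ss are not d-separated given ∅.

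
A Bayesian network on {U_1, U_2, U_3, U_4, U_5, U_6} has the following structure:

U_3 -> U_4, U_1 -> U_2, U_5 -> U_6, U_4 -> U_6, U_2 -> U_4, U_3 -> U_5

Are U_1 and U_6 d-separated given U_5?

No

Enumerating the 2 paths from U_1 to U_6 and testing each for blocking by {U_5}:
Path 1: U_1 → U_2 → U_4 ← U_3 → U_5 → U_6
  U_4 is a collider here and neither U_4 nor any of its descendants is conditioned on, so the collider stays closed — the path is blocked at U_4.
Path 2: U_1 → U_2 → U_4 → U_6
  U_2 is a chain and U_2 is not conditioned on; U_4 is a chain and U_4 is not conditioned on — no node blocks this path, so it is active.
Since the path U_1 → U_2 → U_4 → U_6 is active, U_1 and U_6 are not d-separated given {U_5}.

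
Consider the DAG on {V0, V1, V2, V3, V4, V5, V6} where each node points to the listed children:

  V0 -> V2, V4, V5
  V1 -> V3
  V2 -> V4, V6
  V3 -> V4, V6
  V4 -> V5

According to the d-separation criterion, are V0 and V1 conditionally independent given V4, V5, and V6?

No

6 paths connect V0 and V1; each must be blocked for d-separation to hold:
Path 1: V0 → V2 → V6 ← V3 ← V1
  V2 is a chain and V2 is not conditioned on; V6 is a collider and V6 is conditioned on, which opens it; V3 is a chain and V3 is not conditioned on — no node blocks this path, so it is active.
Path 2: V0 → V2 → V4 ← V3 ← V1
  V2 is a chain and V2 is not conditioned on; V4 is a collider and V4 is conditioned on, which opens it; V3 is a chain and V3 is not conditioned on — no node blocks this path, so it is active.
Path 3: V0 → V5 ← V4 ← V2 → V6 ← V3 ← V1
  V4 is a chain here and V4 is conditioned on, so the path is blocked at V4.
Path 4: V0 → V5 ← V4 ← V3 ← V1
  V4 is a chain here and V4 is conditioned on, so the path is blocked at V4.
Path 5: V0 → V4 ← V2 → V6 ← V3 ← V1
  V4 is a collider and V4 is conditioned on, which opens it; V2 is a fork and V2 is not conditioned on; V6 is a collider and V6 is conditioned on, which opens it; V3 is a chain and V3 is not conditioned on — no node blocks this path, so it is active.
Path 6: V0 → V4 ← V3 ← V1
  V4 is a collider and V4 is conditioned on, which opens it; V3 is a chain and V3 is not conditioned on — no node blocks this path, so it is active.
Since the path V0 → V2 → V6 ← V3 ← V1 is active, V0 and V1 are not d-separated given {V4, V5, V6}.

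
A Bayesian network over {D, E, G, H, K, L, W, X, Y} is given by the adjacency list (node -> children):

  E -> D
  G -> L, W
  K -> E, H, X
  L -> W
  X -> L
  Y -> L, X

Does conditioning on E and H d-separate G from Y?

Enumerating the 4 paths from G to Y and testing each for blocking by {E, H}:
  1. G → W ← L ← Y — W:collider[blocks]; L:chain[open] ⇒ blocked
  2. G → W ← L ← X ← Y — W:collider[blocks]; L:chain[open]; X:chain[open] ⇒ blocked
  3. G → L ← Y — L:collider[blocks] ⇒ blocked
  4. G → L ← X ← Y — L:collider[blocks]; X:chain[open] ⇒ blocked
All paths are blocked; G ⊥ Y | {E, H} holds.

Yes — G and Y are d-separated given {E, H}.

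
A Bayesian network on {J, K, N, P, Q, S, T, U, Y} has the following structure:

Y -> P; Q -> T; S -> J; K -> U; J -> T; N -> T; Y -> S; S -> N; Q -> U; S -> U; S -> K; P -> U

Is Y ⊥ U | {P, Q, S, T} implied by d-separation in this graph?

There are 5 undirected paths between Y and U; checking each against the conditioning set {P, Q, S, T}:
Path 1: Y → S → N → T ← Q → U
  S is a chain here and S is conditioned on, so the path is blocked at S.
Path 2: Y → S → K → U
  S is a chain here and S is conditioned on, so the path is blocked at S.
Path 3: Y → S → U
  S is a chain here and S is conditioned on, so the path is blocked at S.
Path 4: Y → S → J → T ← Q → U
  S is a chain here and S is conditioned on, so the path is blocked at S.
Path 5: Y → P → U
  P is a chain here and P is conditioned on, so the path is blocked at P.
Since every path is blocked, d-separation holds.

Yes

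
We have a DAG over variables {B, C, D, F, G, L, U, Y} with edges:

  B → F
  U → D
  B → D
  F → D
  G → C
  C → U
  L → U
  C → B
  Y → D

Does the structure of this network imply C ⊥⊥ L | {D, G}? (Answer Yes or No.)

There are 3 undirected paths between C and L; checking each against the conditioning set {D, G}:
  1. C → B → D ← U ← L — B:chain[open]; D:collider[open]; U:chain[open] ⇒ active
  2. C → B → F → D ← U ← L — B:chain[open]; F:chain[open]; D:collider[open]; U:chain[open] ⇒ active
  3. C → U ← L — U:collider[open] ⇒ active
Because an active path exists, C and L are not d-separated.

No — C and L are not d-separated given {D, G}.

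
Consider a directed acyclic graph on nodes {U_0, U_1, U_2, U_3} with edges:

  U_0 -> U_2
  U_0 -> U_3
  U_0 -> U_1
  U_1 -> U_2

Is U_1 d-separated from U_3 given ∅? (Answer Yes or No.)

No — U_1 and U_3 are not d-separated given ∅.

There are 2 undirected paths between U_1 and U_3; checking each against the conditioning set ∅:
  1. U_1 → U_2 ← U_0 → U_3 — U_2:collider[blocks]; U_0:fork[open] ⇒ blocked
  2. U_1 ← U_0 → U_3 — U_0:fork[open] ⇒ active
Since the path U_1 ← U_0 → U_3 is active, U_1 and U_3 are not d-separated given ∅.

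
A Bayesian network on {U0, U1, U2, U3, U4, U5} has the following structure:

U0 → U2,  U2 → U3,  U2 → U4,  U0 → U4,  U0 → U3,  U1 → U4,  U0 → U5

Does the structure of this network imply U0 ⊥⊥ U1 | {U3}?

We examine all 3 paths between U0 and U1:
Path 1: U0 → U3 ← U2 → U4 ← U1
  U4 is a collider here and neither U4 nor any of its descendants is conditioned on, so the collider stays closed — the path is blocked at U4.
Path 2: U0 → U4 ← U1
  U4 is a collider here and neither U4 nor any of its descendants is conditioned on, so the collider stays closed — the path is blocked at U4.
Path 3: U0 → U2 → U4 ← U1
  U4 is a collider here and neither U4 nor any of its descendants is conditioned on, so the collider stays closed — the path is blocked at U4.
Every path is blocked, so U0 and U1 are d-separated given {U3}.

Yes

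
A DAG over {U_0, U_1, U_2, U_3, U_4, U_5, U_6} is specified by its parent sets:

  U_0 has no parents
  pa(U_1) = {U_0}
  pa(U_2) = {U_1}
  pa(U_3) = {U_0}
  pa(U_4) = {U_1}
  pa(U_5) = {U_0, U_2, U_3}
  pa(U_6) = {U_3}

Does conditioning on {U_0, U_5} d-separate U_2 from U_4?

3 paths connect U_2 and U_4; each must be blocked for d-separation to hold:
Path 1: U_2 → U_5 ← U_0 → U_1 → U_4
  U_0 is a fork here and U_0 is conditioned on, so the path is blocked at U_0.
Path 2: U_2 → U_5 ← U_3 ← U_0 → U_1 → U_4
  U_0 is a fork here and U_0 is conditioned on, so the path is blocked at U_0.
Path 3: U_2 ← U_1 → U_4
  U_1 is a fork and U_1 is not conditioned on — no node blocks this path, so it is active.
At least one path is unblocked, so d-separation fails.

No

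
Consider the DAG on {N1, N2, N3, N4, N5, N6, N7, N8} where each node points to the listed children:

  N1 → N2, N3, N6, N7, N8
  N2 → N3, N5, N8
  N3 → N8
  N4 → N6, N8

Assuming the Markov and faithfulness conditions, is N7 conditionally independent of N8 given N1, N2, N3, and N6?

6 paths connect N7 and N8; each must be blocked for d-separation to hold:
  1. N7 ← N1 → N2 → N8 — N1:fork[blocks]; N2:chain[blocks] ⇒ blocked
  2. N7 ← N1 → N2 → N3 → N8 — N1:fork[blocks]; N2:chain[blocks]; N3:chain[blocks] ⇒ blocked
  3. N7 ← N1 → N8 — N1:fork[blocks] ⇒ blocked
  4. N7 ← N1 → N3 ← N2 → N8 — N1:fork[blocks]; N3:collider[open]; N2:fork[blocks] ⇒ blocked
  5. N7 ← N1 → N3 → N8 — N1:fork[blocks]; N3:chain[blocks] ⇒ blocked
  6. N7 ← N1 → N6 ← N4 → N8 — N1:fork[blocks]; N6:collider[open]; N4:fork[open] ⇒ blocked
Since every path is blocked, d-separation holds.

Yes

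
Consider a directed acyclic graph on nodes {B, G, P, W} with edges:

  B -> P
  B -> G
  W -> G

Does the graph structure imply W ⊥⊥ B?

Only one path connects W and B:
Path 1: W → G ← B
  G is a collider here and neither G nor any of its descendants is conditioned on, so the collider stays closed — the path is blocked at G.
Every path is blocked, so W and B are d-separated given ∅.

Yes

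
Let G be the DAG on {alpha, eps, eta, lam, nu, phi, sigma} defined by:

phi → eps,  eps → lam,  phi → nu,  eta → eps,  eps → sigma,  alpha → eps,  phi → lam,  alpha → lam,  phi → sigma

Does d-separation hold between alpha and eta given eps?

No — alpha and eta are not d-separated given {eps}.

4 paths connect alpha and eta; each must be blocked for d-separation to hold:
  1. alpha → lam ← eps ← eta — lam:collider[blocks]; eps:chain[blocks] ⇒ blocked
  2. alpha → lam ← phi → sigma ← eps ← eta — lam:collider[blocks]; phi:fork[open]; sigma:collider[blocks]; eps:chain[blocks] ⇒ blocked
  3. alpha → lam ← phi → eps ← eta — lam:collider[blocks]; phi:fork[open]; eps:collider[open] ⇒ blocked
  4. alpha → eps ← eta — eps:collider[open] ⇒ active
At least one path is unblocked, so d-separation fails.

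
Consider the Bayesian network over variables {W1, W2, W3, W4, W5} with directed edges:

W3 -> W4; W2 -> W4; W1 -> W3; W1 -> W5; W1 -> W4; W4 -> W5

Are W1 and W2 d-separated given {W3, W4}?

3 paths connect W1 and W2; each must be blocked for d-separation to hold:
  1. W1 → W5 ← W4 ← W2 — W5:collider[blocks]; W4:chain[blocks] ⇒ blocked
  2. W1 → W3 → W4 ← W2 — W3:chain[blocks]; W4:collider[open] ⇒ blocked
  3. W1 → W4 ← W2 — W4:collider[open] ⇒ active
At least one path is unblocked, so d-separation fails.

No — W1 and W2 are not d-separated given {W3, W4}.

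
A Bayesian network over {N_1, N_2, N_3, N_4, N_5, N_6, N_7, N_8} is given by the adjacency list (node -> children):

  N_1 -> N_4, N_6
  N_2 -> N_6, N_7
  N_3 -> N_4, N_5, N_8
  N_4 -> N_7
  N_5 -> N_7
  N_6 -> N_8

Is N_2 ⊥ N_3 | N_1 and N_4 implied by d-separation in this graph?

Yes — N_2 and N_3 are d-separated given {N_1, N_4}.

Enumerating the 6 paths from N_2 to N_3 and testing each for blocking by {N_1, N_4}:
Path 1: N_2 → N_6 ← N_1 → N_4 → N_7 ← N_5 ← N_3
  N_6 is a collider here and neither N_6 nor any of its descendants is conditioned on, so the collider stays closed — the path is blocked at N_6.
Path 2: N_2 → N_6 ← N_1 → N_4 ← N_3
  N_6 is a collider here and neither N_6 nor any of its descendants is conditioned on, so the collider stays closed — the path is blocked at N_6.
Path 3: N_2 → N_6 → N_8 ← N_3
  N_8 is a collider here and neither N_8 nor any of its descendants is conditioned on, so the collider stays closed — the path is blocked at N_8.
Path 4: N_2 → N_7 ← N_5 ← N_3
  N_7 is a collider here and neither N_7 nor any of its descendants is conditioned on, so the collider stays closed — the path is blocked at N_7.
Path 5: N_2 → N_7 ← N_4 ← N_1 → N_6 → N_8 ← N_3
  N_7 is a collider here and neither N_7 nor any of its descendants is conditioned on, so the collider stays closed — the path is blocked at N_7.
Path 6: N_2 → N_7 ← N_4 ← N_3
  N_7 is a collider here and neither N_7 nor any of its descendants is conditioned on, so the collider stays closed — the path is blocked at N_7.
Every path is blocked, so N_2 and N_3 are d-separated given {N_1, N_4}.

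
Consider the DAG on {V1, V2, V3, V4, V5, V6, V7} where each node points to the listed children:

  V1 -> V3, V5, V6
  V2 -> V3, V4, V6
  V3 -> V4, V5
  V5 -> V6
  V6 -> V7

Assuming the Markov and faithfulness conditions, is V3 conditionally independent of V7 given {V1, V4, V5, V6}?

We examine all 6 paths between V3 and V7:
Path 1: V3 → V5 → V6 → V7
  V5 is a chain here and V5 is conditioned on, so the path is blocked at V5.
Path 2: V3 → V5 ← V1 → V6 → V7
  V1 is a fork here and V1 is conditioned on, so the path is blocked at V1.
Path 3: V3 ← V2 → V6 → V7
  V6 is a chain here and V6 is conditioned on, so the path is blocked at V6.
Path 4: V3 → V4 ← V2 → V6 → V7
  V6 is a chain here and V6 is conditioned on, so the path is blocked at V6.
Path 5: V3 ← V1 → V5 → V6 → V7
  V1 is a fork here and V1 is conditioned on, so the path is blocked at V1.
Path 6: V3 ← V1 → V6 → V7
  V1 is a fork here and V1 is conditioned on, so the path is blocked at V1.
Every path is blocked, so V3 and V7 are d-separated given {V1, V4, V5, V6}.

Yes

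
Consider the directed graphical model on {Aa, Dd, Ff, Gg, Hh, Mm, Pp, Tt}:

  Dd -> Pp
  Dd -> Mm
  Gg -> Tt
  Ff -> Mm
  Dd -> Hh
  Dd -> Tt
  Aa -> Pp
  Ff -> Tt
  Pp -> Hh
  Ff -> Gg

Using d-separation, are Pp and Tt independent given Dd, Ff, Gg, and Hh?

Enumerating the 6 paths from Pp to Tt and testing each for blocking by {Dd, Ff, Gg, Hh}:
  1. Pp → Hh ← Dd → Mm ← Ff → Gg → Tt — Hh:collider[open]; Dd:fork[blocks]; Mm:collider[blocks]; Ff:fork[blocks]; Gg:chain[blocks] ⇒ blocked
  2. Pp → Hh ← Dd → Mm ← Ff → Tt — Hh:collider[open]; Dd:fork[blocks]; Mm:collider[blocks]; Ff:fork[blocks] ⇒ blocked
  3. Pp → Hh ← Dd → Tt — Hh:collider[open]; Dd:fork[blocks] ⇒ blocked
  4. Pp ← Dd → Mm ← Ff → Gg → Tt — Dd:fork[blocks]; Mm:collider[blocks]; Ff:fork[blocks]; Gg:chain[blocks] ⇒ blocked
  5. Pp ← Dd → Mm ← Ff → Tt — Dd:fork[blocks]; Mm:collider[blocks]; Ff:fork[blocks] ⇒ blocked
  6. Pp ← Dd → Tt — Dd:fork[blocks] ⇒ blocked
All paths are blocked; Pp ⊥ Tt | {Dd, Ff, Gg, Hh} holds.

Yes — Pp and Tt are d-separated given {Dd, Ff, Gg, Hh}.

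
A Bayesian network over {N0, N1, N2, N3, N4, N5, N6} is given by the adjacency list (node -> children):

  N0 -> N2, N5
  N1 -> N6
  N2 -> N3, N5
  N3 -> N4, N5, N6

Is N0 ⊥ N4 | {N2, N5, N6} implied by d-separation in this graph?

4 paths connect N0 and N4; each must be blocked for d-separation to hold:
Path 1: N0 → N5 ← N3 → N4
  N5 is a collider and N5 is conditioned on, which opens it; N3 is a fork and N3 is not conditioned on — no node blocks this path, so it is active.
Path 2: N0 → N5 ← N2 → N3 → N4
  N2 is a fork here and N2 is conditioned on, so the path is blocked at N2.
Path 3: N0 → N2 → N5 ← N3 → N4
  N2 is a chain here and N2 is conditioned on, so the path is blocked at N2.
Path 4: N0 → N2 → N3 → N4
  N2 is a chain here and N2 is conditioned on, so the path is blocked at N2.
Since the path N0 → N5 ← N3 → N4 is active, N0 and N4 are not d-separated given {N2, N5, N6}.

No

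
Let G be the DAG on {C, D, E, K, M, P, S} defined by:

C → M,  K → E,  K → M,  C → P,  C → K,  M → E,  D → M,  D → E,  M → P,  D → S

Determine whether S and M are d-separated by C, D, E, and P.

Enumerating the 5 paths from S to M and testing each for blocking by {C, D, E, P}:
  1. S ← D → M — D:fork[blocks] ⇒ blocked
  2. S ← D → E ← K → M — D:fork[blocks]; E:collider[open]; K:fork[open] ⇒ blocked
  3. S ← D → E ← K ← C → M — D:fork[blocks]; E:collider[open]; K:chain[open]; C:fork[blocks] ⇒ blocked
  4. S ← D → E ← K ← C → P ← M — D:fork[blocks]; E:collider[open]; K:chain[open]; C:fork[blocks]; P:collider[open] ⇒ blocked
  5. S ← D → E ← M — D:fork[blocks]; E:collider[open] ⇒ blocked
Since every path is blocked, d-separation holds.

Yes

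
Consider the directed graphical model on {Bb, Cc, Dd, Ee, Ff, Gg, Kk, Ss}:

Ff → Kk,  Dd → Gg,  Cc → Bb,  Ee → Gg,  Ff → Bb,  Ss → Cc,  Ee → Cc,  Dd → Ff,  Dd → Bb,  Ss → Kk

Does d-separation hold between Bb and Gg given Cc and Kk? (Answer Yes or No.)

We examine all 6 paths between Bb and Gg:
Path 1: Bb ← Cc ← Ee → Gg
  Cc is a chain here and Cc is conditioned on, so the path is blocked at Cc.
Path 2: Bb ← Cc ← Ss → Kk ← Ff ← Dd → Gg
  Cc is a chain here and Cc is conditioned on, so the path is blocked at Cc.
Path 3: Bb ← Ff → Kk ← Ss → Cc ← Ee → Gg
  Ff is a fork and Ff is not conditioned on; Kk is a collider and Kk is conditioned on, which opens it; Ss is a fork and Ss is not conditioned on; Cc is a collider and Cc is conditioned on, which opens it; Ee is a fork and Ee is not conditioned on — no node blocks this path, so it is active.
Path 4: Bb ← Ff ← Dd → Gg
  Ff is a chain and Ff is not conditioned on; Dd is a fork and Dd is not conditioned on — no node blocks this path, so it is active.
Path 5: Bb ← Dd → Gg
  Dd is a fork and Dd is not conditioned on — no node blocks this path, so it is active.
Path 6: Bb ← Dd → Ff → Kk ← Ss → Cc ← Ee → Gg
  Dd is a fork and Dd is not conditioned on; Ff is a chain and Ff is not conditioned on; Kk is a collider and Kk is conditioned on, which opens it; Ss is a fork and Ss is not conditioned on; Cc is a collider and Cc is conditioned on, which opens it; Ee is a fork and Ee is not conditioned on — no node blocks this path, so it is active.
Because an active path exists, Bb and Gg are not d-separated.

No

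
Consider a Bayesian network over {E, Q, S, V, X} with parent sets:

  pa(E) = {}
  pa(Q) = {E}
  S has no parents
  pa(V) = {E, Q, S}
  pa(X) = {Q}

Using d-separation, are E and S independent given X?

Enumerating the 2 paths from E to S and testing each for blocking by {X}:
  1. E → Q → V ← S — Q:chain[open]; V:collider[blocks] ⇒ blocked
  2. E → V ← S — V:collider[blocks] ⇒ blocked
Since every path is blocked, d-separation holds.

Yes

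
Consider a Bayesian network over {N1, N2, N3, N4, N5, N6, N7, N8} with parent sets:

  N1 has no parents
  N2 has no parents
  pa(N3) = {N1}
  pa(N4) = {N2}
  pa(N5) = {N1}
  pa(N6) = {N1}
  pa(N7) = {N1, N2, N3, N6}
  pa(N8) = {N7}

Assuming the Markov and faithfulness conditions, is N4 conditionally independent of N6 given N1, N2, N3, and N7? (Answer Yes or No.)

We examine all 3 paths between N4 and N6:
Path 1: N4 ← N2 → N7 ← N1 → N6
  N2 is a fork here and N2 is conditioned on, so the path is blocked at N2.
Path 2: N4 ← N2 → N7 ← N6
  N2 is a fork here and N2 is conditioned on, so the path is blocked at N2.
Path 3: N4 ← N2 → N7 ← N3 ← N1 → N6
  N2 is a fork here and N2 is conditioned on, so the path is blocked at N2.
All paths are blocked; N4 ⊥ N6 | {N1, N2, N3, N7} holds.

Yes — N4 and N6 are d-separated given {N1, N2, N3, N7}.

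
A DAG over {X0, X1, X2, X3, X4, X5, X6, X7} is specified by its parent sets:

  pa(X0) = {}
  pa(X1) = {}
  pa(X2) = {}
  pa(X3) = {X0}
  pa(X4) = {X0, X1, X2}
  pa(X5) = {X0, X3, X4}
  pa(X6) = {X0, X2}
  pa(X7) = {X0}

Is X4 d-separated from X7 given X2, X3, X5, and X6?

No

Enumerating the 4 paths from X4 to X7 and testing each for blocking by {X2, X3, X5, X6}:
Path 1: X4 ← X0 → X7
  X0 is a fork and X0 is not conditioned on — no node blocks this path, so it is active.
Path 2: X4 → X5 ← X0 → X7
  X5 is a collider and X5 is conditioned on, which opens it; X0 is a fork and X0 is not conditioned on — no node blocks this path, so it is active.
Path 3: X4 → X5 ← X3 ← X0 → X7
  X3 is a chain here and X3 is conditioned on, so the path is blocked at X3.
Path 4: X4 ← X2 → X6 ← X0 → X7
  X2 is a fork here and X2 is conditioned on, so the path is blocked at X2.
Since the path X4 ← X0 → X7 is active, X4 and X7 are not d-separated given {X2, X3, X5, X6}.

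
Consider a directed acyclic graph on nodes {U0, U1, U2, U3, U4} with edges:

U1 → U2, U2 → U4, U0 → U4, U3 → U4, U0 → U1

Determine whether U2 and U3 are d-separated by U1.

2 paths connect U2 and U3; each must be blocked for d-separation to hold:
  1. U2 → U4 ← U3 — U4:collider[blocks] ⇒ blocked
  2. U2 ← U1 ← U0 → U4 ← U3 — U1:chain[blocks]; U0:fork[open]; U4:collider[blocks] ⇒ blocked
Since every path is blocked, d-separation holds.

Yes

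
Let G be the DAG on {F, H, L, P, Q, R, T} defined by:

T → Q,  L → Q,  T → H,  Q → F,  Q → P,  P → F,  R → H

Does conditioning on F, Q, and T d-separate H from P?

Yes

We examine all 2 paths between H and P:
Path 1: H ← T → Q → P
  T is a fork here and T is conditioned on, so the path is blocked at T.
Path 2: H ← T → Q → F ← P
  T is a fork here and T is conditioned on, so the path is blocked at T.
Every path is blocked, so H and P are d-separated given {F, Q, T}.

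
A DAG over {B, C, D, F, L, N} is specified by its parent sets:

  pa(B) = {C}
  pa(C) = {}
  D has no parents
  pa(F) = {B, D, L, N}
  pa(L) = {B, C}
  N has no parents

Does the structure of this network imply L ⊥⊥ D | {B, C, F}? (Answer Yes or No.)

There are 3 undirected paths between L and D; checking each against the conditioning set {B, C, F}:
Path 1: L ← B → F ← D
  B is a fork here and B is conditioned on, so the path is blocked at B.
Path 2: L ← C → B → F ← D
  C is a fork here and C is conditioned on, so the path is blocked at C.
Path 3: L → F ← D
  F is a collider and F is conditioned on, which opens it — no node blocks this path, so it is active.
At least one path is unblocked, so d-separation fails.

No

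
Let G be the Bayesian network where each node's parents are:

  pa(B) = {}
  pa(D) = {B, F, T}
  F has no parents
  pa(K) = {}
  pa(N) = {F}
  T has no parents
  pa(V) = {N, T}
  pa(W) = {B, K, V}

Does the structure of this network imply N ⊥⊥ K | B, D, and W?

4 paths connect N and K; each must be blocked for d-separation to hold:
Path 1: N → V ← T → D ← B → W ← K
  B is a fork here and B is conditioned on, so the path is blocked at B.
Path 2: N → V → W ← K
  V is a chain and V is not conditioned on; W is a collider and W is conditioned on, which opens it — no node blocks this path, so it is active.
Path 3: N ← F → D ← T → V → W ← K
  F is a fork and F is not conditioned on; D is a collider and D is conditioned on, which opens it; T is a fork and T is not conditioned on; V is a chain and V is not conditioned on; W is a collider and W is conditioned on, which opens it — no node blocks this path, so it is active.
Path 4: N ← F → D ← B → W ← K
  B is a fork here and B is conditioned on, so the path is blocked at B.
Since the path N → V → W ← K is active, N and K are not d-separated given {B, D, W}.

No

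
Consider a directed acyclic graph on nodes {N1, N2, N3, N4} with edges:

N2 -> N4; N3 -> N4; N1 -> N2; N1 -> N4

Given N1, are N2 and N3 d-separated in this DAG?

There are 2 undirected paths between N2 and N3; checking each against the conditioning set {N1}:
  1. N2 ← N1 → N4 ← N3 — N1:fork[blocks]; N4:collider[blocks] ⇒ blocked
  2. N2 → N4 ← N3 — N4:collider[blocks] ⇒ blocked
Every path is blocked, so N2 and N3 are d-separated given {N1}.

Yes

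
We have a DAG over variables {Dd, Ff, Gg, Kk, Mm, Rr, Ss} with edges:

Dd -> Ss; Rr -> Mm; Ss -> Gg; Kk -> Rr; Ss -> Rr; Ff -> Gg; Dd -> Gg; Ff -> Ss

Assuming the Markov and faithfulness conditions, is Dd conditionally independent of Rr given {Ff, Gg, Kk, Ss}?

3 paths connect Dd and Rr; each must be blocked for d-separation to hold:
Path 1: Dd → Ss → Rr
  Ss is a chain here and Ss is conditioned on, so the path is blocked at Ss.
Path 2: Dd → Gg ← Ss → Rr
  Ss is a fork here and Ss is conditioned on, so the path is blocked at Ss.
Path 3: Dd → Gg ← Ff → Ss → Rr
  Ff is a fork here and Ff is conditioned on, so the path is blocked at Ff.
Every path is blocked, so Dd and Rr are d-separated given {Ff, Gg, Kk, Ss}.

Yes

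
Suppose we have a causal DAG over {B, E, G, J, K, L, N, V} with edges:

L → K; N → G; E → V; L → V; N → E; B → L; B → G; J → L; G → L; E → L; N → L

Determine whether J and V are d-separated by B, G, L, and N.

No

Enumerating the 5 paths from J to V and testing each for blocking by {B, G, L, N}:
  1. J → L ← N → E → V — L:collider[open]; N:fork[blocks]; E:chain[open] ⇒ blocked
  2. J → L ← E → V — L:collider[open]; E:fork[open] ⇒ active
  3. J → L → V — L:chain[blocks] ⇒ blocked
  4. J → L ← G ← N → E → V — L:collider[open]; G:chain[blocks]; N:fork[blocks]; E:chain[open] ⇒ blocked
  5. J → L ← B → G ← N → E → V — L:collider[open]; B:fork[blocks]; G:collider[open]; N:fork[blocks]; E:chain[open] ⇒ blocked
At least one path is unblocked, so d-separation fails.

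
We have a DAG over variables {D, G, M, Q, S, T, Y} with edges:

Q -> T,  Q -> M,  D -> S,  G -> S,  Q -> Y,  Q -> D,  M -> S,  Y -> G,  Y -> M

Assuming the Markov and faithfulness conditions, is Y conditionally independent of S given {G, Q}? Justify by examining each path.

We examine all 5 paths between Y and S:
Path 1: Y ← Q → D → S
  Q is a fork here and Q is conditioned on, so the path is blocked at Q.
Path 2: Y ← Q → M → S
  Q is a fork here and Q is conditioned on, so the path is blocked at Q.
Path 3: Y → G → S
  G is a chain here and G is conditioned on, so the path is blocked at G.
Path 4: Y → M ← Q → D → S
  M is a collider here and neither M nor any of its descendants is conditioned on, so the collider stays closed — the path is blocked at M.
Path 5: Y → M → S
  M is a chain and M is not conditioned on — no node blocks this path, so it is active.
Because an active path exists, Y and S are not d-separated.

No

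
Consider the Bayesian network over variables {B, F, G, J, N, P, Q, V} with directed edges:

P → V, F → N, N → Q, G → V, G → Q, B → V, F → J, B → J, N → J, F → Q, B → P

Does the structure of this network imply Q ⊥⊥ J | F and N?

Yes

There are 6 undirected paths between Q and J; checking each against the conditioning set {F, N}:
  1. Q ← G → V ← P ← B → J — G:fork[open]; V:collider[blocks]; P:chain[open]; B:fork[open] ⇒ blocked
  2. Q ← G → V ← B → J — G:fork[open]; V:collider[blocks]; B:fork[open] ⇒ blocked
  3. Q ← N → J — N:fork[blocks] ⇒ blocked
  4. Q ← N ← F → J — N:chain[blocks]; F:fork[blocks] ⇒ blocked
  5. Q ← F → J — F:fork[blocks] ⇒ blocked
  6. Q ← F → N → J — F:fork[blocks]; N:chain[blocks] ⇒ blocked
Every path is blocked, so Q and J are d-separated given {F, N}.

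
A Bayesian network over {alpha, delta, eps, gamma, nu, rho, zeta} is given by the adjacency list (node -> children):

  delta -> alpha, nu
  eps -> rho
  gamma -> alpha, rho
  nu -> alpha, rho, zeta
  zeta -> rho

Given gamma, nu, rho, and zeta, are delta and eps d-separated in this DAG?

Yes

Enumerating the 6 paths from delta to eps and testing each for blocking by {gamma, nu, rho, zeta}:
  1. delta → nu → zeta → rho ← eps — nu:chain[blocks]; zeta:chain[blocks]; rho:collider[open] ⇒ blocked
  2. delta → nu → rho ← eps — nu:chain[blocks]; rho:collider[open] ⇒ blocked
  3. delta → nu → alpha ← gamma → rho ← eps — nu:chain[blocks]; alpha:collider[blocks]; gamma:fork[blocks]; rho:collider[open] ⇒ blocked
  4. delta → alpha ← nu → zeta → rho ← eps — alpha:collider[blocks]; nu:fork[blocks]; zeta:chain[blocks]; rho:collider[open] ⇒ blocked
  5. delta → alpha ← nu → rho ← eps — alpha:collider[blocks]; nu:fork[blocks]; rho:collider[open] ⇒ blocked
  6. delta → alpha ← gamma → rho ← eps — alpha:collider[blocks]; gamma:fork[blocks]; rho:collider[open] ⇒ blocked
Every path is blocked, so delta and eps are d-separated given {gamma, nu, rho, zeta}.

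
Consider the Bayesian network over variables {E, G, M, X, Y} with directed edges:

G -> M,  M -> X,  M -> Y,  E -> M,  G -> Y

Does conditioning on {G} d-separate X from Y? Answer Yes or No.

No

There are 2 undirected paths between X and Y; checking each against the conditioning set {G}:
Path 1: X ← M ← G → Y
  G is a fork here and G is conditioned on, so the path is blocked at G.
Path 2: X ← M → Y
  M is a fork and M is not conditioned on — no node blocks this path, so it is active.
Since the path X ← M → Y is active, X and Y are not d-separated given {G}.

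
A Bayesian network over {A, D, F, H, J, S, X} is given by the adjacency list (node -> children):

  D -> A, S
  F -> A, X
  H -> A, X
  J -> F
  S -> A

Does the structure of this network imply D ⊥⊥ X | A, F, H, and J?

Yes

4 paths connect D and X; each must be blocked for d-separation to hold:
Path 1: D → S → A ← F → X
  F is a fork here and F is conditioned on, so the path is blocked at F.
Path 2: D → S → A ← H → X
  H is a fork here and H is conditioned on, so the path is blocked at H.
Path 3: D → A ← F → X
  F is a fork here and F is conditioned on, so the path is blocked at F.
Path 4: D → A ← H → X
  H is a fork here and H is conditioned on, so the path is blocked at H.
Since every path is blocked, d-separation holds.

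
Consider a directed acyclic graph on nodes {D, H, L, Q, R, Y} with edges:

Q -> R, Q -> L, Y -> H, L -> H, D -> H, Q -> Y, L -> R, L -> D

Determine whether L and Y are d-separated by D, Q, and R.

Yes

Enumerating the 4 paths from L to Y and testing each for blocking by {D, Q, R}:
Path 1: L → H ← Y
  H is a collider here and neither H nor any of its descendants is conditioned on, so the collider stays closed — the path is blocked at H.
Path 2: L → D → H ← Y
  D is a chain here and D is conditioned on, so the path is blocked at D.
Path 3: L ← Q → Y
  Q is a fork here and Q is conditioned on, so the path is blocked at Q.
Path 4: L → R ← Q → Y
  Q is a fork here and Q is conditioned on, so the path is blocked at Q.
All paths are blocked; L ⊥ Y | {D, Q, R} holds.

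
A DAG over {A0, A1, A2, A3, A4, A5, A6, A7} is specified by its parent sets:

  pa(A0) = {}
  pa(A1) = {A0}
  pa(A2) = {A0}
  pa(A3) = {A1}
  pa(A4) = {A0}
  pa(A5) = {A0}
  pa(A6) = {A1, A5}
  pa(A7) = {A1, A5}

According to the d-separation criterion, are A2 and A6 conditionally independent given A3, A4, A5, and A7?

Enumerating the 4 paths from A2 to A6 and testing each for blocking by {A3, A4, A5, A7}:
  1. A2 ← A0 → A5 → A7 ← A1 → A6 — A0:fork[open]; A5:chain[blocks]; A7:collider[open]; A1:fork[open] ⇒ blocked
  2. A2 ← A0 → A5 → A6 — A0:fork[open]; A5:chain[blocks] ⇒ blocked
  3. A2 ← A0 → A1 → A7 ← A5 → A6 — A0:fork[open]; A1:chain[open]; A7:collider[open]; A5:fork[blocks] ⇒ blocked
  4. A2 ← A0 → A1 → A6 — A0:fork[open]; A1:chain[open] ⇒ active
At least one path is unblocked, so d-separation fails.

No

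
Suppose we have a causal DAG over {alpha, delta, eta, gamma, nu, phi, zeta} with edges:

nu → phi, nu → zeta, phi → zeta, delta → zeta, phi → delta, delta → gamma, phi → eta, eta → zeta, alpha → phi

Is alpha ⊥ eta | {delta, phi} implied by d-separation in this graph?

We examine all 4 paths between alpha and eta:
Path 1: alpha → phi → eta
  phi is a chain here and phi is conditioned on, so the path is blocked at phi.
Path 2: alpha → phi ← nu → zeta ← eta
  zeta is a collider here and neither zeta nor any of its descendants is conditioned on, so the collider stays closed — the path is blocked at zeta.
Path 3: alpha → phi → delta → zeta ← eta
  phi is a chain here and phi is conditioned on, so the path is blocked at phi.
Path 4: alpha → phi → zeta ← eta
  phi is a chain here and phi is conditioned on, so the path is blocked at phi.
Since every path is blocked, d-separation holds.

Yes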